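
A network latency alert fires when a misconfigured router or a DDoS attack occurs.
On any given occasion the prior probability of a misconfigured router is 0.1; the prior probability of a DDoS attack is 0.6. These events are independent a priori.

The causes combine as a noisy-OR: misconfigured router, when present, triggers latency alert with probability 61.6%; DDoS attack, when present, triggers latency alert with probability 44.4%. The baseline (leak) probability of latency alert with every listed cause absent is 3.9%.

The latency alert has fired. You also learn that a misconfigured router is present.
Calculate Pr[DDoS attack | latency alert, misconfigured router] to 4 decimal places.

Under noisy-OR, P(latency alert | causes) = 1 − (1−0.039)·∏(1−qᵢ) over the active causes.
Weight on DDoS attack=true, given the evidence: 0.794823·0.6 = 0.476894
Normalizer over all consistent configurations: 0.630976·0.4 + 0.794823·0.6 = 0.729284
P(DDoS attack | latency alert, misconfigured router) = 0.476894/0.729284 ≈ 0.6539

Pr[DDoS attack | latency alert, misconfigured router] ≈ 0.6539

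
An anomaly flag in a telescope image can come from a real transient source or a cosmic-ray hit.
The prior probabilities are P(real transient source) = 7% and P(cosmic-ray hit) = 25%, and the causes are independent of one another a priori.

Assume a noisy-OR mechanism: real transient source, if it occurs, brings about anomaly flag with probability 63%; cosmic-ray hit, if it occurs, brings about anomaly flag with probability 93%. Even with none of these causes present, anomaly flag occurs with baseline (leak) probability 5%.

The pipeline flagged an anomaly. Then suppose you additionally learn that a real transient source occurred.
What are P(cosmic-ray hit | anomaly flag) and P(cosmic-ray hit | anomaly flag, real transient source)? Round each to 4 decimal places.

Under noisy-OR, P(anomaly flag | causes) = 1 − (1−0.05)·∏(1−qᵢ) over the active causes.
P(anomaly flag) = 0.05×0.93×0.75 + 0.9335×0.93×0.25 + 0.6485×0.07×0.75 + 0.975395×0.07×0.25 = 0.034875 + 0.217039 + 0.034046 + 0.017069 = 0.303029
Restricting to configurations with cosmic-ray hit present: 0.217039 + 0.017069 = 0.234108.
Hence the posterior is 0.234108/0.303029 ≈ 0.7726.

With the extra evidence:
Weight on cosmic-ray hit=true, given the evidence: 0.975395·0.25 = 0.243849
Normalizer over all consistent configurations: 0.6485·0.75 + 0.975395·0.25 = 0.730224
P(cosmic-ray hit | anomaly flag, real transient source) = 0.243849/0.730224 ≈ 0.3339

P(cosmic-ray hit | anomaly flag) ≈ 0.7726; P(cosmic-ray hit | anomaly flag, real transient source) ≈ 0.3339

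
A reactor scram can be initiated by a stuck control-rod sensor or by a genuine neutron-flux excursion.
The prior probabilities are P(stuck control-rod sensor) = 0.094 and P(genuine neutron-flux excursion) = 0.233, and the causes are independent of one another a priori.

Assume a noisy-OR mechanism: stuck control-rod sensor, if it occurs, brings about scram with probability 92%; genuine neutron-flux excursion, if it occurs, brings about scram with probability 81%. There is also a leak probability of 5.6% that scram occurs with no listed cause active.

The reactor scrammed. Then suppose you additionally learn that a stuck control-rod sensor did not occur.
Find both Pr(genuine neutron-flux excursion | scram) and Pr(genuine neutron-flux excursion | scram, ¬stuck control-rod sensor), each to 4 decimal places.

Pr(genuine neutron-flux excursion | scram) ≈ 0.6486; Pr(genuine neutron-flux excursion | scram, ¬stuck control-rod sensor) ≈ 0.8166

Under noisy-OR, P(scram | causes) = 1 − (1−0.056)·∏(1−qᵢ) over the active causes.
P(scram) = 0.056*0.906*0.767 + 0.82064*0.906*0.233 + 0.92448*0.094*0.767 + 0.985651*0.094*0.233 = 0.038915 + 0.173235 + 0.066653 + 0.021588 = 0.300391
Restricting to configurations with genuine neutron-flux excursion present: 0.173235 + 0.021588 = 0.194823.
P(genuine neutron-flux excursion | scram) = 0.194823 / 0.300391 ≈ 0.6486

Now condition on the additional information:
P(scram | ¬stuck control-rod sensor) = 0.056×0.767 + 0.82064×0.233 = 0.042952 + 0.191209 = 0.234161
Restricting to configurations with genuine neutron-flux excursion present: 0.82064×0.233 = 0.191209.
P(genuine neutron-flux excursion | scram, ¬stuck control-rod sensor) = 0.191209 / 0.234161 ≈ 0.8166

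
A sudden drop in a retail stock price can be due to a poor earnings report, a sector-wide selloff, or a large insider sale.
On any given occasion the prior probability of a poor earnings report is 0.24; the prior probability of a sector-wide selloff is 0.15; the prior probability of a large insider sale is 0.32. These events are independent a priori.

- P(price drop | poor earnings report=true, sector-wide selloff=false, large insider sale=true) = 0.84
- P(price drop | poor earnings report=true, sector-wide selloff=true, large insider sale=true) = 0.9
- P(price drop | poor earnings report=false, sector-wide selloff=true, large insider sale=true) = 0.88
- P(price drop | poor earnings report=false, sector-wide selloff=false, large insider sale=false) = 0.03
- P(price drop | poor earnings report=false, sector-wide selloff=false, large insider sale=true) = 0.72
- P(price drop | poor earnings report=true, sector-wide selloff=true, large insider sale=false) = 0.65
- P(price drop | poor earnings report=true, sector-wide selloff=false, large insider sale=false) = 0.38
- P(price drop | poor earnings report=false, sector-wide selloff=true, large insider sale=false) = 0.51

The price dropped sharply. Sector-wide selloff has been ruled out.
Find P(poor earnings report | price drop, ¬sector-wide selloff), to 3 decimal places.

P(poor earnings report | price drop, ¬sector-wide selloff) ≈ 0.399

For the numerator, keep only poor earnings report=true terms: 0.062016 + 0.064512 = 0.126528
Normalizer over all consistent configurations: 0.03*0.76*0.68 + 0.72*0.76*0.32 + 0.38*0.24*0.68 + 0.84*0.24*0.32 = 0.317136
P(poor earnings report | price drop, ¬sector-wide selloff) = 0.126528/0.317136 ≈ 0.399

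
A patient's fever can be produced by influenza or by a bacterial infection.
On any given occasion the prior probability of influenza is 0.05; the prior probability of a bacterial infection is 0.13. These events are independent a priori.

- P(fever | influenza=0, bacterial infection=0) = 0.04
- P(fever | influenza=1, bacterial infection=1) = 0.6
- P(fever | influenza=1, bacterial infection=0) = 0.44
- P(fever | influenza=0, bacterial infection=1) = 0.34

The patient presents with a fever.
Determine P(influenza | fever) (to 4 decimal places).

P(influenza | fever) ≈ 0.2349

P(fever) = 0.04×0.95×0.87 + 0.34×0.95×0.13 + 0.44×0.05×0.87 + 0.6×0.05×0.13 = 0.033060 + 0.041990 + 0.019140 + 0.003900 = 0.098090
Of this, 0.023040 comes from 0.019140 + 0.003900 (the influenza=true cases).
Hence the posterior is 0.023040/0.098090 ≈ 0.2349.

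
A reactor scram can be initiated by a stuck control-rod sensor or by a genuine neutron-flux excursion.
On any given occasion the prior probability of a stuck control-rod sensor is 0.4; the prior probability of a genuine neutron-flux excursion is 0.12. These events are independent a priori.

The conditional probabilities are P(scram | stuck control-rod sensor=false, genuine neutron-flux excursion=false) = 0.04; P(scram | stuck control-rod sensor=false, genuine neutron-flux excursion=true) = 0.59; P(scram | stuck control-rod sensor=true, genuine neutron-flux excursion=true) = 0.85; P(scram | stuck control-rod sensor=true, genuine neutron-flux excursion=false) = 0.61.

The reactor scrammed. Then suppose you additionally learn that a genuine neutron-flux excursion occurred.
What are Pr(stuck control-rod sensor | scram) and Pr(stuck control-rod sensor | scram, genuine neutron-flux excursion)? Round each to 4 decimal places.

Pr(stuck control-rod sensor | scram) ≈ 0.8007; Pr(stuck control-rod sensor | scram, genuine neutron-flux excursion) ≈ 0.4899

Numerator (weight on configurations with stuck control-rod sensor): 0.214720 + 0.040800 = 0.255520
The normalizing constant is 0.04·0.6·0.88 + 0.59·0.6·0.12 + 0.61·0.4·0.88 + 0.85·0.4·0.12 = 0.319120
P(stuck control-rod sensor | scram) = 0.255520/0.319120 ≈ 0.8007

With the extra evidence:
For the numerator, keep only stuck control-rod sensor=true terms: 0.85*0.4 = 0.340000
Normalizer over all consistent configurations: 0.59*0.6 + 0.85*0.4 = 0.694000
P(stuck control-rod sensor | scram, genuine neutron-flux excursion) = 0.340000/0.694000 ≈ 0.4899
Conditioning on genuine neutron-flux excursion lowers the posterior on stuck control-rod sensor: the classic explaining-away effect in a common-effect structure.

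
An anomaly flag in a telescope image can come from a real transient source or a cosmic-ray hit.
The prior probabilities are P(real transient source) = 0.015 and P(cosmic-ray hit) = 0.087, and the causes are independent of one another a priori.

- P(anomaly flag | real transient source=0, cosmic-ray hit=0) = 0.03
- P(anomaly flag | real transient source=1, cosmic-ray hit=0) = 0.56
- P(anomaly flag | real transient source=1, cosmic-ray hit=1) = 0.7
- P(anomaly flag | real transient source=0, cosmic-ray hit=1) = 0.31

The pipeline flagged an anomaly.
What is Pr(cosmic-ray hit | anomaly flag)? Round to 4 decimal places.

By total probability over the 4 (real transient source, cosmic-ray hit) configurations:
  P(anomaly flag) = 0.03×0.985×0.913 + 0.31×0.985×0.087 + 0.56×0.015×0.913 + 0.7×0.015×0.087
        = 0.026979 + 0.026565 + 0.007669 + 0.000913 = 0.062126
Configurations with cosmic-ray hit contribute 0.027478, so
  P(cosmic-ray hit | anomaly flag) = 0.027478 / 0.062126 ≈ 0.4423

Pr(cosmic-ray hit | anomaly flag) ≈ 0.4423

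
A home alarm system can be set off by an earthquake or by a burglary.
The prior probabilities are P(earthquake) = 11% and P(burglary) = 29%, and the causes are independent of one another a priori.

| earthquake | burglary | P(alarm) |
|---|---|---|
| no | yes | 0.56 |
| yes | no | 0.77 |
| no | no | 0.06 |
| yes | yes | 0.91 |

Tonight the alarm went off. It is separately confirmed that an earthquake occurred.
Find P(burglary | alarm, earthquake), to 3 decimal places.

P(burglary | alarm, earthquake) ≈ 0.326

Weight on burglary=true, given the evidence: 0.91*0.29 = 0.263900
Denominator P(alarm | earthquake): 0.77*0.71 + 0.91*0.29 = 0.810600
P(burglary | alarm, earthquake) = 0.263900/0.810600 ≈ 0.326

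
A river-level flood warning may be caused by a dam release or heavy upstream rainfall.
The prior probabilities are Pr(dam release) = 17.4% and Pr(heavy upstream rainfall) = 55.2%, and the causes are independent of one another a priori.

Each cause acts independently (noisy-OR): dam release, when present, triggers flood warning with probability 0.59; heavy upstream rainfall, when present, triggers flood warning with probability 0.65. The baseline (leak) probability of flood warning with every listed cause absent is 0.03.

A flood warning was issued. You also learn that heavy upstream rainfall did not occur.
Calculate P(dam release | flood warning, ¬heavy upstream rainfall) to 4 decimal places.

P(dam release | flood warning, ¬heavy upstream rainfall) ≈ 0.8088

Under noisy-OR, P(flood warning | causes) = 1 − (1−0.03)·∏(1−qᵢ) over the active causes.
By total probability over both values of dam release:
  P(flood warning | ¬heavy upstream rainfall) = 0.03×0.826 + 0.6023×0.174
        = 0.024780 + 0.104800 = 0.129580
Keeping only the dam release-present terms gives 0.104800, so
  P(dam release | flood warning, ¬heavy upstream rainfall) = 0.104800 / 0.129580 ≈ 0.8088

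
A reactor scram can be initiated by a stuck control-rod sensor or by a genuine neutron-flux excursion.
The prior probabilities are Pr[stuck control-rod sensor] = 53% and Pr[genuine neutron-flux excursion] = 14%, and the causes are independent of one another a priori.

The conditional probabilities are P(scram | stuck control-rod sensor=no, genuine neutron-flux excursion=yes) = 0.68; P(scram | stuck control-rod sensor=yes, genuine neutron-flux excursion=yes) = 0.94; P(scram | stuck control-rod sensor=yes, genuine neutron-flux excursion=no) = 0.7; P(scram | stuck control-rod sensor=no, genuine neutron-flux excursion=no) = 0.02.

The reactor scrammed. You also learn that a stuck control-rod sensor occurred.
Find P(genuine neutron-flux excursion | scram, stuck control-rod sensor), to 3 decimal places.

P(genuine neutron-flux excursion | scram, stuck control-rod sensor) ≈ 0.179

Sum P(scram|·) weighted by the priors over both values of genuine neutron-flux excursion:
  P(scram | stuck control-rod sensor) = 0.7×0.86 + 0.94×0.14
        = 0.602000 + 0.131600 = 0.733600
The terms with genuine neutron-flux excursion present sum to 0.131600, so
  P(genuine neutron-flux excursion | scram, stuck control-rod sensor) = 0.131600 / 0.733600 ≈ 0.179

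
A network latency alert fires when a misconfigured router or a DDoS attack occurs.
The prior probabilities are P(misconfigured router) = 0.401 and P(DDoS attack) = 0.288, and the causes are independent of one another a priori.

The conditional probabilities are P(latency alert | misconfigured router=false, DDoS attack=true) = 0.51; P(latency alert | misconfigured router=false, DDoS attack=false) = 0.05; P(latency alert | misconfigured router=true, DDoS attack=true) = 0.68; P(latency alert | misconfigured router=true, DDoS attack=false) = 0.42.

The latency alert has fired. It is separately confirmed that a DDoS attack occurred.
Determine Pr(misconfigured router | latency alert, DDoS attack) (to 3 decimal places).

Pr(misconfigured router | latency alert, DDoS attack) ≈ 0.472

Weight on misconfigured router=true, given the evidence: 0.68×0.401 = 0.272680
Denominator P(latency alert | DDoS attack): 0.51×0.599 + 0.68×0.401 = 0.578170
Posterior = 0.272680 / 0.578170 ≈ 0.472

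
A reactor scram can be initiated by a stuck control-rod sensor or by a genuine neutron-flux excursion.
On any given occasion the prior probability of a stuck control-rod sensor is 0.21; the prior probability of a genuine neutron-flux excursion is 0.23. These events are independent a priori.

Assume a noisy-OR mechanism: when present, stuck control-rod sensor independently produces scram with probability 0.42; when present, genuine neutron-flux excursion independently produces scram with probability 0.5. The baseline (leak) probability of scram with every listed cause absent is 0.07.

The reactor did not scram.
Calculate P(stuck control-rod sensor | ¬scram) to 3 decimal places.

P(stuck control-rod sensor | ¬scram) ≈ 0.134

Under noisy-OR, P(scram | causes) = 1 − (1−0.07)·∏(1−qᵢ) over the active causes.
Sum P(¬scram|·) weighted by the priors over the 4 (stuck control-rod sensor, genuine neutron-flux excursion) configurations:
  P(¬scram) = 0.93×0.79×0.77 + 0.465×0.79×0.23 + 0.5394×0.21×0.77 + 0.2697×0.21×0.23
        = 0.565719 + 0.084491 + 0.087221 + 0.013027 = 0.750458
Keeping only the stuck control-rod sensor-present terms gives 0.100248, so
  P(stuck control-rod sensor | ¬scram) = 0.100248 / 0.750458 ≈ 0.134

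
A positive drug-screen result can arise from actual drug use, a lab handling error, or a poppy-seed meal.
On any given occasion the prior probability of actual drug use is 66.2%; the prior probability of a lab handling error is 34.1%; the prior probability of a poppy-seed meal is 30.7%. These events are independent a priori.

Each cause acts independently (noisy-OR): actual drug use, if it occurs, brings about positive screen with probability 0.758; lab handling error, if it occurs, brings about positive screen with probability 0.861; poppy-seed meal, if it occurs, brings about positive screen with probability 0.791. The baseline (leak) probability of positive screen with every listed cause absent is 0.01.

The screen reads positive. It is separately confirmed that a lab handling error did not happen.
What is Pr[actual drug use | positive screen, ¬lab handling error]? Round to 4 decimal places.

Pr[actual drug use | positive screen, ¬lab handling error] ≈ 0.8649

Under noisy-OR, P(positive screen | causes) = 1 − (1−0.01)·∏(1−qᵢ) over the active causes.
For the numerator, keep only actual drug use=true terms: 0.348855 + 0.193058 = 0.541913
Normalizer over all consistent configurations: 0.01*0.338*0.693 + 0.79309*0.338*0.307 + 0.76042*0.662*0.693 + 0.949928*0.662*0.307 = 0.626551
P(actual drug use | positive screen, ¬lab handling error) = 0.541913/0.626551 ≈ 0.8649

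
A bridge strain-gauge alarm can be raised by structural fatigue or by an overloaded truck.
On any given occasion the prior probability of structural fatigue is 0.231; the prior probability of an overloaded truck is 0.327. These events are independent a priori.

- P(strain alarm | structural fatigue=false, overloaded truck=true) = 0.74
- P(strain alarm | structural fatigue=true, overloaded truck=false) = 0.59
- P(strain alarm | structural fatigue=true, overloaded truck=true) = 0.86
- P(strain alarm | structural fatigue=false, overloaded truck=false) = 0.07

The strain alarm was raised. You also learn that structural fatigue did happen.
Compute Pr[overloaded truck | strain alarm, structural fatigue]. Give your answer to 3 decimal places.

P(strain alarm | structural fatigue) = 0.59·0.673 + 0.86·0.327 = 0.397070 + 0.281220 = 0.678290
The overloaded truck-present share is 0.86·0.327 = 0.281220.
So P(overloaded truck | strain alarm, structural fatigue) = 0.281220/0.678290 ≈ 0.415.

Pr[overloaded truck | strain alarm, structural fatigue] ≈ 0.415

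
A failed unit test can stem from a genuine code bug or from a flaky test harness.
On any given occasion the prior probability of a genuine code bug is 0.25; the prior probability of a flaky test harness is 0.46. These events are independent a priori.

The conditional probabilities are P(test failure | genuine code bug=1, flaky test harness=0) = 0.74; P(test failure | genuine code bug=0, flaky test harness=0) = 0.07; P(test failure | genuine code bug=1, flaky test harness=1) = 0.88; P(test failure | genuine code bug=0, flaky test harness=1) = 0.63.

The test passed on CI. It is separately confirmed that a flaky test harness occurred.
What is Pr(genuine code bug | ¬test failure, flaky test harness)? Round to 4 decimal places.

Pr(genuine code bug | ¬test failure, flaky test harness) ≈ 0.0976

By total probability over both values of genuine code bug:
  P(¬test failure | flaky test harness) = 0.37·0.75 + 0.12·0.25
        = 0.277500 + 0.030000 = 0.307500
Configurations with genuine code bug contribute 0.030000, so
  P(genuine code bug | ¬test failure, flaky test harness) = 0.030000 / 0.307500 ≈ 0.0976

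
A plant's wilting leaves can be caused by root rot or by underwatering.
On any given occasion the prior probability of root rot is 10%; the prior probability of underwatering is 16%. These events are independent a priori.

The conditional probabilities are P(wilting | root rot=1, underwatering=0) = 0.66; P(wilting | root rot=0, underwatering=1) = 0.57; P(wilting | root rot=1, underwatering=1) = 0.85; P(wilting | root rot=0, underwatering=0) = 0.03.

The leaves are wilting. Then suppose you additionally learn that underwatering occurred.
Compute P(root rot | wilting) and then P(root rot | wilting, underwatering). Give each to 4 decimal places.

By total probability over the 4 (root rot, underwatering) configurations:
  P(wilting) = 0.03·0.9·0.84 + 0.57·0.9·0.16 + 0.66·0.1·0.84 + 0.85·0.1·0.16
        = 0.022680 + 0.082080 + 0.055440 + 0.013600 = 0.173800
The terms with root rot present sum to 0.069040, so
  P(root rot | wilting) = 0.069040 / 0.173800 ≈ 0.3972

With the extra evidence:
Weight on root rot=true, given the evidence: 0.85*0.1 = 0.085000
The normalizing constant is 0.57*0.9 + 0.85*0.1 = 0.598000
P(root rot | wilting, underwatering) = 0.085000/0.598000 ≈ 0.1421

P(root rot | wilting) ≈ 0.3972; P(root rot | wilting, underwatering) ≈ 0.1421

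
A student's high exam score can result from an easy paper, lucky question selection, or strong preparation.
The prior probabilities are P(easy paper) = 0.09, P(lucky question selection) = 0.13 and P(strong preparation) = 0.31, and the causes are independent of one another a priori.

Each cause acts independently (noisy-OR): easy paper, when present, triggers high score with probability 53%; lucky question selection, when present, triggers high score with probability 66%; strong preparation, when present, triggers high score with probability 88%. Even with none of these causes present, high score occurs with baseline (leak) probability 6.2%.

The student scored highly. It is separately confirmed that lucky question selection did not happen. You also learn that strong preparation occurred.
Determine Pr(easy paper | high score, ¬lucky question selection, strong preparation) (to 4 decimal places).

Pr(easy paper | high score, ¬lucky question selection, strong preparation) ≈ 0.0955

Under noisy-OR, P(high score | causes) = 1 − (1−0.062)·∏(1−qᵢ) over the active causes.
Enumerate both values of easy paper and weight by the priors:
  P(high score | ¬lucky question selection, strong preparation) = 0.88744·0.91 + 0.947097·0.09
        = 0.807570 + 0.085239 = 0.892809
Configurations with easy paper contribute 0.085239, so
  P(easy paper | high score, ¬lucky question selection, strong preparation) = 0.085239 / 0.892809 ≈ 0.0955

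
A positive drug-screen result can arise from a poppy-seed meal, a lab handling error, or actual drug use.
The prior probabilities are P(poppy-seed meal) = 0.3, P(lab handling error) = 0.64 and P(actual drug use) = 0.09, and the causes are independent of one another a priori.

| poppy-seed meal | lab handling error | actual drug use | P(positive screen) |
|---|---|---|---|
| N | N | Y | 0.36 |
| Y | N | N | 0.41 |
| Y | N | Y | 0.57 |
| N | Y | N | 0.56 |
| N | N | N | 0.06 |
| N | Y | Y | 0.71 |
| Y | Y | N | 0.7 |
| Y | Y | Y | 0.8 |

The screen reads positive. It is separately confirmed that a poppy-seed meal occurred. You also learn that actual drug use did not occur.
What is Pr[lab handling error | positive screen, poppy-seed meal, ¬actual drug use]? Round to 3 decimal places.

Numerator (weight on configurations with lab handling error): 0.7·0.64 = 0.448000
The normalizing constant is 0.41·0.36 + 0.7·0.64 = 0.595600
Posterior = 0.448000 / 0.595600 ≈ 0.752

Pr[lab handling error | positive screen, poppy-seed meal, ¬actual drug use] ≈ 0.752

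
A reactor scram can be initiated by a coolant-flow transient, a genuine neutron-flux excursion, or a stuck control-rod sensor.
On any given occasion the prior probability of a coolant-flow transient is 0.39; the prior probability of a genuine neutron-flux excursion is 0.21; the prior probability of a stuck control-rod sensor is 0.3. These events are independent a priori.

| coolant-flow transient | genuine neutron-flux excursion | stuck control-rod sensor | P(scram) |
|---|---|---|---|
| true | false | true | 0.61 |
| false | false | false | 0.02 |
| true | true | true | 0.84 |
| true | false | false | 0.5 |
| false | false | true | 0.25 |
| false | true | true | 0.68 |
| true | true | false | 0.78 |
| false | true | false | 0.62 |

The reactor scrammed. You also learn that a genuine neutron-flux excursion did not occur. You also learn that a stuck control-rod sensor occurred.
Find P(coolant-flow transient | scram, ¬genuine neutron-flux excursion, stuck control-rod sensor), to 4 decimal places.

P(coolant-flow transient | scram, ¬genuine neutron-flux excursion, stuck control-rod sensor) ≈ 0.6094

Enumerate both values of coolant-flow transient and weight by the priors:
  P(scram | ¬genuine neutron-flux excursion, stuck control-rod sensor) = 0.25·0.61 + 0.61·0.39
        = 0.152500 + 0.237900 = 0.390400
Keeping only the coolant-flow transient-present terms gives 0.237900, so
  P(coolant-flow transient | scram, ¬genuine neutron-flux excursion, stuck control-rod sensor) = 0.237900 / 0.390400 ≈ 0.6094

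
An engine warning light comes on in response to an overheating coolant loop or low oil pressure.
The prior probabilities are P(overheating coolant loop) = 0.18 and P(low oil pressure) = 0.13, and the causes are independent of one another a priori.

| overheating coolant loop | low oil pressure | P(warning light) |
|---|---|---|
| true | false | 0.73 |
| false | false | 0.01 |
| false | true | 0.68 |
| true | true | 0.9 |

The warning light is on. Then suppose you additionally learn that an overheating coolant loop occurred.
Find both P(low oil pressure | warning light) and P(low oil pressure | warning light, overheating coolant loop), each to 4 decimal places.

P(low oil pressure | warning light) ≈ 0.4351; P(low oil pressure | warning light, overheating coolant loop) ≈ 0.1556

P(warning light) = 0.01*0.82*0.87 + 0.68*0.82*0.13 + 0.73*0.18*0.87 + 0.9*0.18*0.13 = 0.007134 + 0.072488 + 0.114318 + 0.021060 = 0.215000
Of this, 0.093548 comes from 0.072488 + 0.021060 (the low oil pressure=true cases).
Hence the posterior is 0.093548/0.215000 ≈ 0.4351.

With the extra evidence:
Sum P(warning light|·) weighted by the priors over both values of low oil pressure:
  P(warning light | overheating coolant loop) = 0.73×0.87 + 0.9×0.13
        = 0.635100 + 0.117000 = 0.752100
Configurations with low oil pressure contribute 0.117000, so
  P(low oil pressure | warning light, overheating coolant loop) = 0.117000 / 0.752100 ≈ 0.1556
— overheating coolant loop explains away the evidence for low oil pressure.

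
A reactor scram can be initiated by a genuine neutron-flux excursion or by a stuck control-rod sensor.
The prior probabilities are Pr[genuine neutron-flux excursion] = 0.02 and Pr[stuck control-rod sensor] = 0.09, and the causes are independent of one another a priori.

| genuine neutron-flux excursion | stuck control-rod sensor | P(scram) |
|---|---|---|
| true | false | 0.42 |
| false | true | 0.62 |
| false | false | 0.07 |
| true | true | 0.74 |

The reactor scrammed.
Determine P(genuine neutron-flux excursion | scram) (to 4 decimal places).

P(genuine neutron-flux excursion | scram) ≈ 0.0712

Numerator (weight on configurations with genuine neutron-flux excursion): 0.007644 + 0.001332 = 0.008976
Normalizer over all consistent configurations: 0.07*0.98*0.91 + 0.62*0.98*0.09 + 0.42*0.02*0.91 + 0.74*0.02*0.09 = 0.126086
Posterior = 0.008976 / 0.126086 ≈ 0.0712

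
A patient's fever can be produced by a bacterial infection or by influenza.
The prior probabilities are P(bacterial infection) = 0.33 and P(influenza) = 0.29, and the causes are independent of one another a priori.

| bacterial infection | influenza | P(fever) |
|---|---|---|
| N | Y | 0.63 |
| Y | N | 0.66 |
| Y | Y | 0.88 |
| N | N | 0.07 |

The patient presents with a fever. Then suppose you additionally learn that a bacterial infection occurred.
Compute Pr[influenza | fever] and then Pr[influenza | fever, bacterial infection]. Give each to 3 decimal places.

Pr[influenza | fever] ≈ 0.524; Pr[influenza | fever, bacterial infection] ≈ 0.353

P(fever) = 0.07·0.67·0.71 + 0.63·0.67·0.29 + 0.66·0.33·0.71 + 0.88·0.33·0.29 = 0.033299 + 0.122409 + 0.154638 + 0.084216 = 0.394562
Of this, 0.206625 comes from 0.122409 + 0.084216 (the influenza=true cases).
P(influenza | fever) = 0.206625 / 0.394562 ≈ 0.524

With the extra evidence:
Weight on influenza=true, given the evidence: 0.88·0.29 = 0.255200
Normalizer over all consistent configurations: 0.66·0.71 + 0.88·0.29 = 0.723800
P(influenza | fever, bacterial infection) = 0.255200/0.723800 ≈ 0.353
— bacterial infection explains away the evidence for influenza.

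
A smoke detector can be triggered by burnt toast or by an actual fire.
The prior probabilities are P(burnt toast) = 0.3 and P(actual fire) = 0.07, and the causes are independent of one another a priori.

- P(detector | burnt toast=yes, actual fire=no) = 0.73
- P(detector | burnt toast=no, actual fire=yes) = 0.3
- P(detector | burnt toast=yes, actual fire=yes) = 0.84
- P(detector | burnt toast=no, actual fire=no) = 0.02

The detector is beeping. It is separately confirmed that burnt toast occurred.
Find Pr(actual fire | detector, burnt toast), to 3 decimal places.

Pr(actual fire | detector, burnt toast) ≈ 0.080

By total probability over both values of actual fire:
  P(detector | burnt toast) = 0.73*0.93 + 0.84*0.07
        = 0.678900 + 0.058800 = 0.737700
Configurations with actual fire contribute 0.058800, so
  P(actual fire | detector, burnt toast) = 0.058800 / 0.737700 ≈ 0.080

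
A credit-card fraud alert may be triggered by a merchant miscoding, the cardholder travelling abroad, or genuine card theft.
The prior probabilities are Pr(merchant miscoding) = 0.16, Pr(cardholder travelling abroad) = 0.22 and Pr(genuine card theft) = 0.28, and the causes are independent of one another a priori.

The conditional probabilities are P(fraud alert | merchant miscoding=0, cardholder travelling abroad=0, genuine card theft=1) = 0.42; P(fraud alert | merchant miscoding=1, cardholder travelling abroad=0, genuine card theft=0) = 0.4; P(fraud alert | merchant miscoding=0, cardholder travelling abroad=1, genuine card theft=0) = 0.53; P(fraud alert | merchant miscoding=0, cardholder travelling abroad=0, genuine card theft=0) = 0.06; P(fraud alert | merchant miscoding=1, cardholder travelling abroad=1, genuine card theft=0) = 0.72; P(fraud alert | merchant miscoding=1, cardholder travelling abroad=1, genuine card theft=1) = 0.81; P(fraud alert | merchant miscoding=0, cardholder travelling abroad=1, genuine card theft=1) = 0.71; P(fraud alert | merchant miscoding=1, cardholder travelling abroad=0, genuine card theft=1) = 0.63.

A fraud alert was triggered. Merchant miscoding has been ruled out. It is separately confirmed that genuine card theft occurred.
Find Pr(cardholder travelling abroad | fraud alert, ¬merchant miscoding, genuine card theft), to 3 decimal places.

Pr(cardholder travelling abroad | fraud alert, ¬merchant miscoding, genuine card theft) ≈ 0.323

P(fraud alert | ¬merchant miscoding, genuine card theft) = 0.42·0.78 + 0.71·0.22 = 0.327600 + 0.156200 = 0.483800
The cardholder travelling abroad-present share is 0.71·0.22 = 0.156200.
Hence the posterior is 0.156200/0.483800 ≈ 0.323.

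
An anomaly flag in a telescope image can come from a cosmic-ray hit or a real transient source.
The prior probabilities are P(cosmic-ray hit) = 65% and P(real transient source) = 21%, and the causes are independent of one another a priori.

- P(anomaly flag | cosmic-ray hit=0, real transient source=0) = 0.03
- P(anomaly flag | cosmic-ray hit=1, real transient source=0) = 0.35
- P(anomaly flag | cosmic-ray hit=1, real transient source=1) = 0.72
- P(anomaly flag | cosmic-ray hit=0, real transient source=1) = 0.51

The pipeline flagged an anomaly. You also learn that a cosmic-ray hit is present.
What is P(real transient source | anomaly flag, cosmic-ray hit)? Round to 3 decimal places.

P(real transient source | anomaly flag, cosmic-ray hit) ≈ 0.354

By total probability over both values of real transient source:
  P(anomaly flag | cosmic-ray hit) = 0.35*0.79 + 0.72*0.21
        = 0.276500 + 0.151200 = 0.427700
Keeping only the real transient source-present terms gives 0.151200, so
  P(real transient source | anomaly flag, cosmic-ray hit) = 0.151200 / 0.427700 ≈ 0.354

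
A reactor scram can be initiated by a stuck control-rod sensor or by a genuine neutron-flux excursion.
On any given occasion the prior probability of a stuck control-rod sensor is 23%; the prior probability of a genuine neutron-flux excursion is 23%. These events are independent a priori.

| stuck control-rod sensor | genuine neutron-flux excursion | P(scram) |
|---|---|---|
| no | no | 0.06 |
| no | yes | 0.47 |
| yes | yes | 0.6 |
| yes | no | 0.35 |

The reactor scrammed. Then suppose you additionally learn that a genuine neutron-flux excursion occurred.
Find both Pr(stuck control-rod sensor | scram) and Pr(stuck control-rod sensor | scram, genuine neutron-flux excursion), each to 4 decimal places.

Pr(stuck control-rod sensor | scram) ≈ 0.4410; Pr(stuck control-rod sensor | scram, genuine neutron-flux excursion) ≈ 0.2761

For the numerator, keep only stuck control-rod sensor=true terms: 0.061985 + 0.031740 = 0.093725
Normalizer over all consistent configurations: 0.06*0.77*0.77 + 0.47*0.77*0.23 + 0.35*0.23*0.77 + 0.6*0.23*0.23 = 0.212536
P(stuck control-rod sensor | scram) = 0.093725/0.212536 ≈ 0.4410

Now also conditioning on genuine neutron-flux excursion=true:
By total probability over both values of stuck control-rod sensor:
  P(scram | genuine neutron-flux excursion) = 0.47*0.77 + 0.6*0.23
        = 0.361900 + 0.138000 = 0.499900
Keeping only the stuck control-rod sensor-present terms gives 0.138000, so
  P(stuck control-rod sensor | scram, genuine neutron-flux excursion) = 0.138000 / 0.499900 ≈ 0.2761
This is intercausal reasoning (explaining away): once genuine neutron-flux excursion accounts for the scram, stuck control-rod sensor becomes less likely.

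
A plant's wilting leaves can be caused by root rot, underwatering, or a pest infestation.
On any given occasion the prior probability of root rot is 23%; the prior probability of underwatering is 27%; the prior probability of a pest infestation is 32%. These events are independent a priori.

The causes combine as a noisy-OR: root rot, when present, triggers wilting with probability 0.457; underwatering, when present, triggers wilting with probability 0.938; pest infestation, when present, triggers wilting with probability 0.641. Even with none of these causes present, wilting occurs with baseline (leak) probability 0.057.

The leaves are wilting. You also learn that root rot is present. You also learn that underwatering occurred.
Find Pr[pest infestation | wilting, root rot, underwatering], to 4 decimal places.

Pr[pest infestation | wilting, root rot, underwatering] ≈ 0.3245

Under noisy-OR, P(wilting | causes) = 1 − (1−0.057)·∏(1−qᵢ) over the active causes.
By total probability over both values of pest infestation:
  P(wilting | root rot, underwatering) = 0.968253×0.68 + 0.988603×0.32
        = 0.658412 + 0.316353 = 0.974765
The terms with pest infestation present sum to 0.316353, so
  P(pest infestation | wilting, root rot, underwatering) = 0.316353 / 0.974765 ≈ 0.3245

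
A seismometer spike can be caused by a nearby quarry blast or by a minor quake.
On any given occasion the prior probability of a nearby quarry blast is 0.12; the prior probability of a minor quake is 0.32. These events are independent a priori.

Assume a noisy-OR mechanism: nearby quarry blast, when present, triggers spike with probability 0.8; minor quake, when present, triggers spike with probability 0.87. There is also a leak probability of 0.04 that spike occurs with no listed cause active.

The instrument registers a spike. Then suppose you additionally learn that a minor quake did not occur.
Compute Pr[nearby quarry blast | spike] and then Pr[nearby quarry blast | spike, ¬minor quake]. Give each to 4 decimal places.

Under noisy-OR, P(spike | causes) = 1 − (1−0.04)·∏(1−qᵢ) over the active causes.
P(spike) = 0.04*0.88*0.68 + 0.8752*0.88*0.32 + 0.808*0.12*0.68 + 0.97504*0.12*0.32 = 0.023936 + 0.246456 + 0.065933 + 0.037442 = 0.373767
Restricting to configurations with nearby quarry blast present: 0.065933 + 0.037442 = 0.103375.
P(nearby quarry blast | spike) = 0.103375 / 0.373767 ≈ 0.2766

Now also conditioning on minor quake≠true:
Numerator (weight on configurations with nearby quarry blast): 0.808×0.12 = 0.096960
The normalizing constant is 0.04×0.88 + 0.808×0.12 = 0.132160
P(nearby quarry blast | spike, ¬minor quake) = 0.096960/0.132160 ≈ 0.7337
Ruling out minor quake raises the posterior on nearby quarry blast — the flip side of explaining away.

Pr[nearby quarry blast | spike] ≈ 0.2766; Pr[nearby quarry blast | spike, ¬minor quake] ≈ 0.7337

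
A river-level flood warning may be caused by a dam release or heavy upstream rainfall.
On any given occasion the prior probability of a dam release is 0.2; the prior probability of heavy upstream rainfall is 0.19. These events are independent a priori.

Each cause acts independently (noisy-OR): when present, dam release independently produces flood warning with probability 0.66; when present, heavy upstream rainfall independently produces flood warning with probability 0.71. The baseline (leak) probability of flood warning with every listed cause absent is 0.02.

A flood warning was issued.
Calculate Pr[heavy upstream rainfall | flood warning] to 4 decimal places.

Under noisy-OR, P(flood warning | causes) = 1 − (1−0.02)·∏(1−qᵢ) over the active causes.
Enumerate the 4 (dam release, heavy upstream rainfall) configurations and weight by the priors:
  P(flood warning) = 0.02×0.8×0.81 + 0.7158×0.8×0.19 + 0.6668×0.2×0.81 + 0.903372×0.2×0.19
        = 0.012960 + 0.108802 + 0.108022 + 0.034328 = 0.264112
Keeping only the heavy upstream rainfall-present terms gives 0.143130, so
  P(heavy upstream rainfall | flood warning) = 0.143130 / 0.264112 ≈ 0.5419

Pr[heavy upstream rainfall | flood warning] ≈ 0.5419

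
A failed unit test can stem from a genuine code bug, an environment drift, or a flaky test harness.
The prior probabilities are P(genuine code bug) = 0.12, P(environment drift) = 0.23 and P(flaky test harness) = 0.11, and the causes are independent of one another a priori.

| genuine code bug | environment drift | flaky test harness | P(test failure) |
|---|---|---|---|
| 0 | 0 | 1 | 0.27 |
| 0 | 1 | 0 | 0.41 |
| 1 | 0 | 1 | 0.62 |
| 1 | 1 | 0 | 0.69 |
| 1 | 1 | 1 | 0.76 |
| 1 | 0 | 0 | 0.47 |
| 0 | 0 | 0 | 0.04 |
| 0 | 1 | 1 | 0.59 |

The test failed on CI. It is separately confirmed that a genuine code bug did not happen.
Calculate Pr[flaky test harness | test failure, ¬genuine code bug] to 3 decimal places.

Sum P(test failure|·) weighted by the priors over the 4 (environment drift, flaky test harness) configurations:
  P(test failure | ¬genuine code bug) = 0.04×0.77×0.89 + 0.27×0.77×0.11 + 0.41×0.23×0.89 + 0.59×0.23×0.11
        = 0.027412 + 0.022869 + 0.083927 + 0.014927 = 0.149135
Configurations with flaky test harness contribute 0.037796, so
  P(flaky test harness | test failure, ¬genuine code bug) = 0.037796 / 0.149135 ≈ 0.253

Pr[flaky test harness | test failure, ¬genuine code bug] ≈ 0.253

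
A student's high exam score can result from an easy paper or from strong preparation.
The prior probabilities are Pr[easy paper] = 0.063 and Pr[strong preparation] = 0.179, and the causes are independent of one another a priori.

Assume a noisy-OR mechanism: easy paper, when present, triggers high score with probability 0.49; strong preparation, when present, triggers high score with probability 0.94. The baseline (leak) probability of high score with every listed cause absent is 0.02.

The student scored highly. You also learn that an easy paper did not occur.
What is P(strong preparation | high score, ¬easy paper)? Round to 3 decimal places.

P(strong preparation | high score, ¬easy paper) ≈ 0.911

Under noisy-OR, P(high score | causes) = 1 − (1−0.02)·∏(1−qᵢ) over the active causes.
Sum P(high score|·) weighted by the priors over both values of strong preparation:
  P(high score | ¬easy paper) = 0.02·0.821 + 0.9412·0.179
        = 0.016420 + 0.168475 = 0.184895
Configurations with strong preparation contribute 0.168475, so
  P(strong preparation | high score, ¬easy paper) = 0.168475 / 0.184895 ≈ 0.911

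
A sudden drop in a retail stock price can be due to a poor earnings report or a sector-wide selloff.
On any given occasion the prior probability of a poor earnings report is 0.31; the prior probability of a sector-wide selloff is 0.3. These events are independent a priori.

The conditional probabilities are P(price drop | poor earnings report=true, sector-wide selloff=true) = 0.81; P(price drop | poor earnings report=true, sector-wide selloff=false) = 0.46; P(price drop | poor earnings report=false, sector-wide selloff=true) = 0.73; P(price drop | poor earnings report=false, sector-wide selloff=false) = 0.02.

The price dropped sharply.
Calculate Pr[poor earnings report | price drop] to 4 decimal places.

Weight on poor earnings report=true, given the evidence: 0.099820 + 0.075330 = 0.175150
The normalizing constant is 0.02×0.69×0.7 + 0.73×0.69×0.3 + 0.46×0.31×0.7 + 0.81×0.31×0.3 = 0.335920
Posterior = 0.175150 / 0.335920 ≈ 0.5214

Pr[poor earnings report | price drop] ≈ 0.5214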